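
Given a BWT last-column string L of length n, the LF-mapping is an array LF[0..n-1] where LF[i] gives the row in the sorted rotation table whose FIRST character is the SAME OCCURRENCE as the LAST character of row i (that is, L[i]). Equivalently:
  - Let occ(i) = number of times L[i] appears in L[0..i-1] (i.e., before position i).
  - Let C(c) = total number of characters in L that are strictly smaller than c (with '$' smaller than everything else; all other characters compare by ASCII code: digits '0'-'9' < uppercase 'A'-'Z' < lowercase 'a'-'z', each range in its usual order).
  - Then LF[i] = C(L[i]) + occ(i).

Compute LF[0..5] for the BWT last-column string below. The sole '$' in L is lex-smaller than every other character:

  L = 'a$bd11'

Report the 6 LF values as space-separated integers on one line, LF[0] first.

Answer: 3 0 4 5 1 2

Derivation:
Char counts: '$':1, '1':2, 'a':1, 'b':1, 'd':1
C (first-col start): C('$')=0, C('1')=1, C('a')=3, C('b')=4, C('d')=5
L[0]='a': occ=0, LF[0]=C('a')+0=3+0=3
L[1]='$': occ=0, LF[1]=C('$')+0=0+0=0
L[2]='b': occ=0, LF[2]=C('b')+0=4+0=4
L[3]='d': occ=0, LF[3]=C('d')+0=5+0=5
L[4]='1': occ=0, LF[4]=C('1')+0=1+0=1
L[5]='1': occ=1, LF[5]=C('1')+1=1+1=2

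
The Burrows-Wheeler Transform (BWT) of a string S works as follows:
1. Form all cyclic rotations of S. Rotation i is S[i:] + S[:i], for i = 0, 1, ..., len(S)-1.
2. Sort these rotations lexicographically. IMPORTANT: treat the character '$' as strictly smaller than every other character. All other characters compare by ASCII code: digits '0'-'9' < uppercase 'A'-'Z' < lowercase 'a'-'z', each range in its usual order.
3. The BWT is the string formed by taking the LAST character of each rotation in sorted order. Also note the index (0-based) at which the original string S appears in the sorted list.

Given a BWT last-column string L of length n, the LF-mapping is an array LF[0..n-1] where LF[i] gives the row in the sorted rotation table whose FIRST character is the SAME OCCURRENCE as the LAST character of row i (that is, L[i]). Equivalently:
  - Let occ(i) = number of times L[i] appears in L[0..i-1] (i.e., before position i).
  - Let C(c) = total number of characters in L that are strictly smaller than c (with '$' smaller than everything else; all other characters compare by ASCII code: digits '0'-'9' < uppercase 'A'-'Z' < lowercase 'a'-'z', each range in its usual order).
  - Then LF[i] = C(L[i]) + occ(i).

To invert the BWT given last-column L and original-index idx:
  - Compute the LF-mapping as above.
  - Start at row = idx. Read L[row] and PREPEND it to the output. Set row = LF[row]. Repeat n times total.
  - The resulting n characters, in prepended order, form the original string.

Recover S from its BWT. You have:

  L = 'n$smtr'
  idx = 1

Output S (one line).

Answer: mrtsn$

Derivation:
LF mapping: 2 0 4 1 5 3
Walk LF starting at row 1, prepending L[row]:
  step 1: row=1, L[1]='$', prepend. Next row=LF[1]=0
  step 2: row=0, L[0]='n', prepend. Next row=LF[0]=2
  step 3: row=2, L[2]='s', prepend. Next row=LF[2]=4
  step 4: row=4, L[4]='t', prepend. Next row=LF[4]=5
  step 5: row=5, L[5]='r', prepend. Next row=LF[5]=3
  step 6: row=3, L[3]='m', prepend. Next row=LF[3]=1
Reversed output: mrtsn$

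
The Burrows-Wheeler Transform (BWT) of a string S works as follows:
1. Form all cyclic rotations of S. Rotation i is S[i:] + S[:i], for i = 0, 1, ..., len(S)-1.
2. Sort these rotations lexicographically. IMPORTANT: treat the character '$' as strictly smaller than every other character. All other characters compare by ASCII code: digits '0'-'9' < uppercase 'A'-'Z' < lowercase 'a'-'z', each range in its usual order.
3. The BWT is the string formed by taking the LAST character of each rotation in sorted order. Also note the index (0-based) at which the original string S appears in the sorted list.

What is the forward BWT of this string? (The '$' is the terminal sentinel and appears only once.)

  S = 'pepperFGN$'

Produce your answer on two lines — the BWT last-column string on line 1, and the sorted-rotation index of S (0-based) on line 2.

Answer: NrFGpp$pee
6

Derivation:
All 10 rotations (rotation i = S[i:]+S[:i]):
  rot[0] = pepperFGN$
  rot[1] = epperFGN$p
  rot[2] = pperFGN$pe
  rot[3] = perFGN$pep
  rot[4] = erFGN$pepp
  rot[5] = rFGN$peppe
  rot[6] = FGN$pepper
  rot[7] = GN$pepperF
  rot[8] = N$pepperFG
  rot[9] = $pepperFGN
Sorted (with $ < everything):
  sorted[0] = $pepperFGN  (last char: 'N')
  sorted[1] = FGN$pepper  (last char: 'r')
  sorted[2] = GN$pepperF  (last char: 'F')
  sorted[3] = N$pepperFG  (last char: 'G')
  sorted[4] = epperFGN$p  (last char: 'p')
  sorted[5] = erFGN$pepp  (last char: 'p')
  sorted[6] = pepperFGN$  (last char: '$')
  sorted[7] = perFGN$pep  (last char: 'p')
  sorted[8] = pperFGN$pe  (last char: 'e')
  sorted[9] = rFGN$peppe  (last char: 'e')
Last column: NrFGpp$pee
Original string S is at sorted index 6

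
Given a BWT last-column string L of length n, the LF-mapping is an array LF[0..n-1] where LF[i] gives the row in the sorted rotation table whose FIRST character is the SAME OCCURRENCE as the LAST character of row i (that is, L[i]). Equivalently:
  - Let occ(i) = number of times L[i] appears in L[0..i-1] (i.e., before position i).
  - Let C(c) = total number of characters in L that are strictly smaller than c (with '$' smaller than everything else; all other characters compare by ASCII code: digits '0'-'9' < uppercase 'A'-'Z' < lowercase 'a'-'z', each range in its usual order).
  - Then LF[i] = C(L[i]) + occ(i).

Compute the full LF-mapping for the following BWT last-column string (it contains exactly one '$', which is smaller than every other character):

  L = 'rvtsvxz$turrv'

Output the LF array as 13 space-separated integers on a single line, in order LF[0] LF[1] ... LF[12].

Char counts: '$':1, 'r':3, 's':1, 't':2, 'u':1, 'v':3, 'x':1, 'z':1
C (first-col start): C('$')=0, C('r')=1, C('s')=4, C('t')=5, C('u')=7, C('v')=8, C('x')=11, C('z')=12
L[0]='r': occ=0, LF[0]=C('r')+0=1+0=1
L[1]='v': occ=0, LF[1]=C('v')+0=8+0=8
L[2]='t': occ=0, LF[2]=C('t')+0=5+0=5
L[3]='s': occ=0, LF[3]=C('s')+0=4+0=4
L[4]='v': occ=1, LF[4]=C('v')+1=8+1=9
L[5]='x': occ=0, LF[5]=C('x')+0=11+0=11
L[6]='z': occ=0, LF[6]=C('z')+0=12+0=12
L[7]='$': occ=0, LF[7]=C('$')+0=0+0=0
L[8]='t': occ=1, LF[8]=C('t')+1=5+1=6
L[9]='u': occ=0, LF[9]=C('u')+0=7+0=7
L[10]='r': occ=1, LF[10]=C('r')+1=1+1=2
L[11]='r': occ=2, LF[11]=C('r')+2=1+2=3
L[12]='v': occ=2, LF[12]=C('v')+2=8+2=10

Answer: 1 8 5 4 9 11 12 0 6 7 2 3 10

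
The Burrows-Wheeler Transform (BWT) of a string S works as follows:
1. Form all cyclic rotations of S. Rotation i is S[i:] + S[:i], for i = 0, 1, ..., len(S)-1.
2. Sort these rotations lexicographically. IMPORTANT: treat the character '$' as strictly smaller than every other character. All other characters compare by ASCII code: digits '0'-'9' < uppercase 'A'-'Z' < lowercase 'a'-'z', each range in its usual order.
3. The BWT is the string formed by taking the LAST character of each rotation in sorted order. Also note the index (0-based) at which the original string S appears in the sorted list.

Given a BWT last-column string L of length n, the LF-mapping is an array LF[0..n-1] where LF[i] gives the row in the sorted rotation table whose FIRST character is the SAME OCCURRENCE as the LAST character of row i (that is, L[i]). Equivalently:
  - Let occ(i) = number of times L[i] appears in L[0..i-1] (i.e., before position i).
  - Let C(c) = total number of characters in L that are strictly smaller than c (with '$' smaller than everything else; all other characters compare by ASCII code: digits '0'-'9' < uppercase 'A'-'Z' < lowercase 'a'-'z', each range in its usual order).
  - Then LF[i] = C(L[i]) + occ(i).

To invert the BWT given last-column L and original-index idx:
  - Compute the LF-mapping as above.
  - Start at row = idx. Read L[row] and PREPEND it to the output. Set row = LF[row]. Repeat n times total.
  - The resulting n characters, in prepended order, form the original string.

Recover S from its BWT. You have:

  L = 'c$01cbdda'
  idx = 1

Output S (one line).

Answer: 01addcbc$

Derivation:
LF mapping: 5 0 1 2 6 4 7 8 3
Walk LF starting at row 1, prepending L[row]:
  step 1: row=1, L[1]='$', prepend. Next row=LF[1]=0
  step 2: row=0, L[0]='c', prepend. Next row=LF[0]=5
  step 3: row=5, L[5]='b', prepend. Next row=LF[5]=4
  step 4: row=4, L[4]='c', prepend. Next row=LF[4]=6
  step 5: row=6, L[6]='d', prepend. Next row=LF[6]=7
  step 6: row=7, L[7]='d', prepend. Next row=LF[7]=8
  step 7: row=8, L[8]='a', prepend. Next row=LF[8]=3
  step 8: row=3, L[3]='1', prepend. Next row=LF[3]=2
  step 9: row=2, L[2]='0', prepend. Next row=LF[2]=1
Reversed output: 01addcbc$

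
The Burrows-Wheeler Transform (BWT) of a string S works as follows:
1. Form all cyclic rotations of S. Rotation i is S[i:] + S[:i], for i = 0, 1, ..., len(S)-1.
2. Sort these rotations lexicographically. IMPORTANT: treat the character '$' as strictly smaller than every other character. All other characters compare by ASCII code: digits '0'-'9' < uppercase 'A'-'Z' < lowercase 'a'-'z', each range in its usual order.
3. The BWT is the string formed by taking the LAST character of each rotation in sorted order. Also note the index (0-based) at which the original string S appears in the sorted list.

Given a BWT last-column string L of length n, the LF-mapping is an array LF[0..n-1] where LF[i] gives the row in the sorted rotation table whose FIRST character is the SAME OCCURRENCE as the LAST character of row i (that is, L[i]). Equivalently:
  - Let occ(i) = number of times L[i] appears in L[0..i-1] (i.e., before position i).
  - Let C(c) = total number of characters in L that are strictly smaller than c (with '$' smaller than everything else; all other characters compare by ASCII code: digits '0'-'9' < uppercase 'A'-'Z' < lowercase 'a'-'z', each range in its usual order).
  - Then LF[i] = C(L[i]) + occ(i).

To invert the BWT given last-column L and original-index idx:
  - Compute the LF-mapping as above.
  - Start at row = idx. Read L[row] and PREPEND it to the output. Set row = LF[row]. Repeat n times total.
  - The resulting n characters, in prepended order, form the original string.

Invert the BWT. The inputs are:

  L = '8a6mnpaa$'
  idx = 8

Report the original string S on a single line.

LF mapping: 2 3 1 6 7 8 4 5 0
Walk LF starting at row 8, prepending L[row]:
  step 1: row=8, L[8]='$', prepend. Next row=LF[8]=0
  step 2: row=0, L[0]='8', prepend. Next row=LF[0]=2
  step 3: row=2, L[2]='6', prepend. Next row=LF[2]=1
  step 4: row=1, L[1]='a', prepend. Next row=LF[1]=3
  step 5: row=3, L[3]='m', prepend. Next row=LF[3]=6
  step 6: row=6, L[6]='a', prepend. Next row=LF[6]=4
  step 7: row=4, L[4]='n', prepend. Next row=LF[4]=7
  step 8: row=7, L[7]='a', prepend. Next row=LF[7]=5
  step 9: row=5, L[5]='p', prepend. Next row=LF[5]=8
Reversed output: panama68$

Answer: panama68$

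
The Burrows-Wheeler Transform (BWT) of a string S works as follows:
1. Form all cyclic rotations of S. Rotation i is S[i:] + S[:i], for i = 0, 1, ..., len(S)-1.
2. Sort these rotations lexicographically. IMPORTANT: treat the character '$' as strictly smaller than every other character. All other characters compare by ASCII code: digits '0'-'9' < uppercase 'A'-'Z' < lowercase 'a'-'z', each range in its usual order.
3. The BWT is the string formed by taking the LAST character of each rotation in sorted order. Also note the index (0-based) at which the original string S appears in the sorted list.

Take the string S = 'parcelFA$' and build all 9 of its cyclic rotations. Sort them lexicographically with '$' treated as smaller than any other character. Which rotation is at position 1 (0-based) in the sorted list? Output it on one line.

Answer: A$parcelF

Derivation:
All 9 rotations (rotation i = S[i:]+S[:i]):
  rot[0] = parcelFA$
  rot[1] = arcelFA$p
  rot[2] = rcelFA$pa
  rot[3] = celFA$par
  rot[4] = elFA$parc
  rot[5] = lFA$parce
  rot[6] = FA$parcel
  rot[7] = A$parcelF
  rot[8] = $parcelFA
Sorted (with $ < everything):
  sorted[0] = $parcelFA
  sorted[1] = A$parcelF
  sorted[2] = FA$parcel
  sorted[3] = arcelFA$p
  sorted[4] = celFA$par
  sorted[5] = elFA$parc
  sorted[6] = lFA$parce
  sorted[7] = parcelFA$
  sorted[8] = rcelFA$pa
sorted[1] = A$parcelF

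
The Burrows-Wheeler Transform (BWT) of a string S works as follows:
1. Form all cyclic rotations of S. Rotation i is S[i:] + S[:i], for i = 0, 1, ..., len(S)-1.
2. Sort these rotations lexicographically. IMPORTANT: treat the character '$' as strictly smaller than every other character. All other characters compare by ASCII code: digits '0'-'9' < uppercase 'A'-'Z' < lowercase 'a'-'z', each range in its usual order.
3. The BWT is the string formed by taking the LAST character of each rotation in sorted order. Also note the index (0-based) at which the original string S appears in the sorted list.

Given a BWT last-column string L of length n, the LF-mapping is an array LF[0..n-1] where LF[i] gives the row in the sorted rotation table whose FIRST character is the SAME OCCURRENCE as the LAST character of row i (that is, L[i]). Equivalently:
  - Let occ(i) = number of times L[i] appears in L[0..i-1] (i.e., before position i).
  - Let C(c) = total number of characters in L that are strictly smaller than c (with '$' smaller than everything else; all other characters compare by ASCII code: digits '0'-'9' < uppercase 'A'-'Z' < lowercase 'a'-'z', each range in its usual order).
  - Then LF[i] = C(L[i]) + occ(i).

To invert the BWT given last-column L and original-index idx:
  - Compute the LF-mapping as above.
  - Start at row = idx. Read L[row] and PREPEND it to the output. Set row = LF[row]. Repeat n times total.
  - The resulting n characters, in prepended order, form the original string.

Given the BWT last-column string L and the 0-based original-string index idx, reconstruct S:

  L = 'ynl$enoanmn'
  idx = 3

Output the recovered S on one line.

LF mapping: 10 5 3 0 2 6 9 1 7 4 8
Walk LF starting at row 3, prepending L[row]:
  step 1: row=3, L[3]='$', prepend. Next row=LF[3]=0
  step 2: row=0, L[0]='y', prepend. Next row=LF[0]=10
  step 3: row=10, L[10]='n', prepend. Next row=LF[10]=8
  step 4: row=8, L[8]='n', prepend. Next row=LF[8]=7
  step 5: row=7, L[7]='a', prepend. Next row=LF[7]=1
  step 6: row=1, L[1]='n', prepend. Next row=LF[1]=5
  step 7: row=5, L[5]='n', prepend. Next row=LF[5]=6
  step 8: row=6, L[6]='o', prepend. Next row=LF[6]=9
  step 9: row=9, L[9]='m', prepend. Next row=LF[9]=4
  step 10: row=4, L[4]='e', prepend. Next row=LF[4]=2
  step 11: row=2, L[2]='l', prepend. Next row=LF[2]=3
Reversed output: lemonnanny$

Answer: lemonnanny$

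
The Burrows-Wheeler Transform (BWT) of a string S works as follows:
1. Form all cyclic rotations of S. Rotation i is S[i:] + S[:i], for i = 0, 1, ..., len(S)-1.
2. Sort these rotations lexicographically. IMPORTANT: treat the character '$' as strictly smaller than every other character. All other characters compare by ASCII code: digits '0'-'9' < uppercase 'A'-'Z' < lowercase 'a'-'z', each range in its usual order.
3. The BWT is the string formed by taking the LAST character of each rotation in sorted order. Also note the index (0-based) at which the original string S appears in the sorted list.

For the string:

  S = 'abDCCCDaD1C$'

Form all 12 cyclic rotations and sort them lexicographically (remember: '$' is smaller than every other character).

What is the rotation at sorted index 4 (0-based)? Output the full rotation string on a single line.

All 12 rotations (rotation i = S[i:]+S[:i]):
  rot[0] = abDCCCDaD1C$
  rot[1] = bDCCCDaD1C$a
  rot[2] = DCCCDaD1C$ab
  rot[3] = CCCDaD1C$abD
  rot[4] = CCDaD1C$abDC
  rot[5] = CDaD1C$abDCC
  rot[6] = DaD1C$abDCCC
  rot[7] = aD1C$abDCCCD
  rot[8] = D1C$abDCCCDa
  rot[9] = 1C$abDCCCDaD
  rot[10] = C$abDCCCDaD1
  rot[11] = $abDCCCDaD1C
Sorted (with $ < everything):
  sorted[0] = $abDCCCDaD1C
  sorted[1] = 1C$abDCCCDaD
  sorted[2] = C$abDCCCDaD1
  sorted[3] = CCCDaD1C$abD
  sorted[4] = CCDaD1C$abDC
  sorted[5] = CDaD1C$abDCC
  sorted[6] = D1C$abDCCCDa
  sorted[7] = DCCCDaD1C$ab
  sorted[8] = DaD1C$abDCCC
  sorted[9] = aD1C$abDCCCD
  sorted[10] = abDCCCDaD1C$
  sorted[11] = bDCCCDaD1C$a
sorted[4] = CCDaD1C$abDC

Answer: CCDaD1C$abDC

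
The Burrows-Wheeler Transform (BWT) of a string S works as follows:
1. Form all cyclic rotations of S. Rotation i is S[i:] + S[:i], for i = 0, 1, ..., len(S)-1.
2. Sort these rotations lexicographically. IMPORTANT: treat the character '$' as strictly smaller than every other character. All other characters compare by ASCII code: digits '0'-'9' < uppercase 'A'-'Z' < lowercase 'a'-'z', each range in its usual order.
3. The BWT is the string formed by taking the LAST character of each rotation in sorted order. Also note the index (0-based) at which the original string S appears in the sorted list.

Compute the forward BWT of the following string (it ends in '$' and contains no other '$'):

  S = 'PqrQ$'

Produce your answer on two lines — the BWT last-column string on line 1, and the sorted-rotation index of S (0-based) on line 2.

All 5 rotations (rotation i = S[i:]+S[:i]):
  rot[0] = PqrQ$
  rot[1] = qrQ$P
  rot[2] = rQ$Pq
  rot[3] = Q$Pqr
  rot[4] = $PqrQ
Sorted (with $ < everything):
  sorted[0] = $PqrQ  (last char: 'Q')
  sorted[1] = PqrQ$  (last char: '$')
  sorted[2] = Q$Pqr  (last char: 'r')
  sorted[3] = qrQ$P  (last char: 'P')
  sorted[4] = rQ$Pq  (last char: 'q')
Last column: Q$rPq
Original string S is at sorted index 1

Answer: Q$rPq
1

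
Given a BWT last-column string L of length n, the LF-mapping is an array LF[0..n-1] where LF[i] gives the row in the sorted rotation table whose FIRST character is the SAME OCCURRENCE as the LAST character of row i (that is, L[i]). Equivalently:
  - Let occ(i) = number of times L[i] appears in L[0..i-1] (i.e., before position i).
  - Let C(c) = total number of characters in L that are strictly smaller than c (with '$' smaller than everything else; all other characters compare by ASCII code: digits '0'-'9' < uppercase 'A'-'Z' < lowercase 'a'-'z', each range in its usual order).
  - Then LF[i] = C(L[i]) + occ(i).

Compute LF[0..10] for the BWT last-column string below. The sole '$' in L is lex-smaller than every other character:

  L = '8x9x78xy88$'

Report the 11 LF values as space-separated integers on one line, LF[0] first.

Answer: 2 7 6 8 1 3 9 10 4 5 0

Derivation:
Char counts: '$':1, '7':1, '8':4, '9':1, 'x':3, 'y':1
C (first-col start): C('$')=0, C('7')=1, C('8')=2, C('9')=6, C('x')=7, C('y')=10
L[0]='8': occ=0, LF[0]=C('8')+0=2+0=2
L[1]='x': occ=0, LF[1]=C('x')+0=7+0=7
L[2]='9': occ=0, LF[2]=C('9')+0=6+0=6
L[3]='x': occ=1, LF[3]=C('x')+1=7+1=8
L[4]='7': occ=0, LF[4]=C('7')+0=1+0=1
L[5]='8': occ=1, LF[5]=C('8')+1=2+1=3
L[6]='x': occ=2, LF[6]=C('x')+2=7+2=9
L[7]='y': occ=0, LF[7]=C('y')+0=10+0=10
L[8]='8': occ=2, LF[8]=C('8')+2=2+2=4
L[9]='8': occ=3, LF[9]=C('8')+3=2+3=5
L[10]='$': occ=0, LF[10]=C('$')+0=0+0=0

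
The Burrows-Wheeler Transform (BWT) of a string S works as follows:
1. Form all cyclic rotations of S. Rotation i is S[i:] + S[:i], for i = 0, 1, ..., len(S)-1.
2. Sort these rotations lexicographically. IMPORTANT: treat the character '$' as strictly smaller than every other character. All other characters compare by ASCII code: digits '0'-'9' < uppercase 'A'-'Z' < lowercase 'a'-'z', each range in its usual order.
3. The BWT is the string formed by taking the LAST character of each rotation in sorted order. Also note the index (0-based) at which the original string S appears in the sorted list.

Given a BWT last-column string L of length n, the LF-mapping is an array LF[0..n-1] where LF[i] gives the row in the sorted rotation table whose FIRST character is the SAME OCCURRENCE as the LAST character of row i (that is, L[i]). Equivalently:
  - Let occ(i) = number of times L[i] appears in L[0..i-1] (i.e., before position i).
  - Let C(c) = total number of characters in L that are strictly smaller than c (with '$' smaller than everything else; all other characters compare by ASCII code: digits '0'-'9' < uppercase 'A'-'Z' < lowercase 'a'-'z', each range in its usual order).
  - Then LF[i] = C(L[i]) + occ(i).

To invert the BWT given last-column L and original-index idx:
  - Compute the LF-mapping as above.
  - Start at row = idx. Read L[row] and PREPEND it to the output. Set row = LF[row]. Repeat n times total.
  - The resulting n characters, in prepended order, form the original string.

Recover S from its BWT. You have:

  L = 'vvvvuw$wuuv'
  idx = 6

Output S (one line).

LF mapping: 4 5 6 7 1 9 0 10 2 3 8
Walk LF starting at row 6, prepending L[row]:
  step 1: row=6, L[6]='$', prepend. Next row=LF[6]=0
  step 2: row=0, L[0]='v', prepend. Next row=LF[0]=4
  step 3: row=4, L[4]='u', prepend. Next row=LF[4]=1
  step 4: row=1, L[1]='v', prepend. Next row=LF[1]=5
  step 5: row=5, L[5]='w', prepend. Next row=LF[5]=9
  step 6: row=9, L[9]='u', prepend. Next row=LF[9]=3
  step 7: row=3, L[3]='v', prepend. Next row=LF[3]=7
  step 8: row=7, L[7]='w', prepend. Next row=LF[7]=10
  step 9: row=10, L[10]='v', prepend. Next row=LF[10]=8
  step 10: row=8, L[8]='u', prepend. Next row=LF[8]=2
  step 11: row=2, L[2]='v', prepend. Next row=LF[2]=6
Reversed output: vuvwvuwvuv$

Answer: vuvwvuwvuv$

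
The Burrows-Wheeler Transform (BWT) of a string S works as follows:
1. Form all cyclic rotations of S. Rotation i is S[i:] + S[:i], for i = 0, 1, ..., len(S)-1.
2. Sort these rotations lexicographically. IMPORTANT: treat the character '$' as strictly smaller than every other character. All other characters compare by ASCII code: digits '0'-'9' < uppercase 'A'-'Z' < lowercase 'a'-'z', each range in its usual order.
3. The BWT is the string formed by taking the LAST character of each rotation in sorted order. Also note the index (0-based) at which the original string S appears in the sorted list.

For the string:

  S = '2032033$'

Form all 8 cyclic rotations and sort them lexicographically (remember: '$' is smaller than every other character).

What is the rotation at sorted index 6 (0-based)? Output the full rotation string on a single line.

All 8 rotations (rotation i = S[i:]+S[:i]):
  rot[0] = 2032033$
  rot[1] = 032033$2
  rot[2] = 32033$20
  rot[3] = 2033$203
  rot[4] = 033$2032
  rot[5] = 33$20320
  rot[6] = 3$203203
  rot[7] = $2032033
Sorted (with $ < everything):
  sorted[0] = $2032033
  sorted[1] = 032033$2
  sorted[2] = 033$2032
  sorted[3] = 2032033$
  sorted[4] = 2033$203
  sorted[5] = 3$203203
  sorted[6] = 32033$20
  sorted[7] = 33$20320
sorted[6] = 32033$20

Answer: 32033$20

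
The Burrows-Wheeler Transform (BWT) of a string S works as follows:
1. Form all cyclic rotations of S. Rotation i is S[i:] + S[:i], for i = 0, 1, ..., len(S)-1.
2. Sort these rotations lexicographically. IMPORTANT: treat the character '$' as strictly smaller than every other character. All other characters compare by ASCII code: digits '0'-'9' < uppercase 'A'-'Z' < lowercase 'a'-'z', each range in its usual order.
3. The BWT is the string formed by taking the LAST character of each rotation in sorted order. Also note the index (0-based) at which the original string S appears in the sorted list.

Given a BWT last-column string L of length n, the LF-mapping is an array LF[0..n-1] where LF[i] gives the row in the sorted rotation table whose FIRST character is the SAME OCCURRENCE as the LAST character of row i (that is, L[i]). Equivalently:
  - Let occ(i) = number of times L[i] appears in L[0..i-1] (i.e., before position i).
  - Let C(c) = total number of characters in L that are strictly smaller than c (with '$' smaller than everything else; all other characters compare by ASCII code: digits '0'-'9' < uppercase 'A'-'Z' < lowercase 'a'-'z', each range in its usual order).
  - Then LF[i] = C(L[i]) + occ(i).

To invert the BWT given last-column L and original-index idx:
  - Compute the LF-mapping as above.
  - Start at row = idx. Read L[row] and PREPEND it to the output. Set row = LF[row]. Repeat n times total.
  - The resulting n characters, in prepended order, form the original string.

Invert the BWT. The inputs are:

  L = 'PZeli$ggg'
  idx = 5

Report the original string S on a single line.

Answer: giggleZP$

Derivation:
LF mapping: 1 2 3 8 7 0 4 5 6
Walk LF starting at row 5, prepending L[row]:
  step 1: row=5, L[5]='$', prepend. Next row=LF[5]=0
  step 2: row=0, L[0]='P', prepend. Next row=LF[0]=1
  step 3: row=1, L[1]='Z', prepend. Next row=LF[1]=2
  step 4: row=2, L[2]='e', prepend. Next row=LF[2]=3
  step 5: row=3, L[3]='l', prepend. Next row=LF[3]=8
  step 6: row=8, L[8]='g', prepend. Next row=LF[8]=6
  step 7: row=6, L[6]='g', prepend. Next row=LF[6]=4
  step 8: row=4, L[4]='i', prepend. Next row=LF[4]=7
  step 9: row=7, L[7]='g', prepend. Next row=LF[7]=5
Reversed output: giggleZP$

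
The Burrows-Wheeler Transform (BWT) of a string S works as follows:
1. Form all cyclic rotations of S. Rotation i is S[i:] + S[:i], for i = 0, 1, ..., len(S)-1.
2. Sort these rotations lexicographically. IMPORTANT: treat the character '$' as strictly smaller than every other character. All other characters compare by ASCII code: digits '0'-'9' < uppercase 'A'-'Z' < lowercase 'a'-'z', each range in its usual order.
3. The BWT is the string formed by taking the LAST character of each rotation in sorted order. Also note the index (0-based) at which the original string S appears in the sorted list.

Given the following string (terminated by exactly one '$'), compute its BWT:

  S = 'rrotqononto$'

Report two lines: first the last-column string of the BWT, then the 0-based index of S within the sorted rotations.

Answer: oootqnrtr$no
9

Derivation:
All 12 rotations (rotation i = S[i:]+S[:i]):
  rot[0] = rrotqononto$
  rot[1] = rotqononto$r
  rot[2] = otqononto$rr
  rot[3] = tqononto$rro
  rot[4] = qononto$rrot
  rot[5] = ononto$rrotq
  rot[6] = nonto$rrotqo
  rot[7] = onto$rrotqon
  rot[8] = nto$rrotqono
  rot[9] = to$rrotqonon
  rot[10] = o$rrotqonont
  rot[11] = $rrotqononto
Sorted (with $ < everything):
  sorted[0] = $rrotqononto  (last char: 'o')
  sorted[1] = nonto$rrotqo  (last char: 'o')
  sorted[2] = nto$rrotqono  (last char: 'o')
  sorted[3] = o$rrotqonont  (last char: 't')
  sorted[4] = ononto$rrotq  (last char: 'q')
  sorted[5] = onto$rrotqon  (last char: 'n')
  sorted[6] = otqononto$rr  (last char: 'r')
  sorted[7] = qononto$rrot  (last char: 't')
  sorted[8] = rotqononto$r  (last char: 'r')
  sorted[9] = rrotqononto$  (last char: '$')
  sorted[10] = to$rrotqonon  (last char: 'n')
  sorted[11] = tqononto$rro  (last char: 'o')
Last column: oootqnrtr$no
Original string S is at sorted index 9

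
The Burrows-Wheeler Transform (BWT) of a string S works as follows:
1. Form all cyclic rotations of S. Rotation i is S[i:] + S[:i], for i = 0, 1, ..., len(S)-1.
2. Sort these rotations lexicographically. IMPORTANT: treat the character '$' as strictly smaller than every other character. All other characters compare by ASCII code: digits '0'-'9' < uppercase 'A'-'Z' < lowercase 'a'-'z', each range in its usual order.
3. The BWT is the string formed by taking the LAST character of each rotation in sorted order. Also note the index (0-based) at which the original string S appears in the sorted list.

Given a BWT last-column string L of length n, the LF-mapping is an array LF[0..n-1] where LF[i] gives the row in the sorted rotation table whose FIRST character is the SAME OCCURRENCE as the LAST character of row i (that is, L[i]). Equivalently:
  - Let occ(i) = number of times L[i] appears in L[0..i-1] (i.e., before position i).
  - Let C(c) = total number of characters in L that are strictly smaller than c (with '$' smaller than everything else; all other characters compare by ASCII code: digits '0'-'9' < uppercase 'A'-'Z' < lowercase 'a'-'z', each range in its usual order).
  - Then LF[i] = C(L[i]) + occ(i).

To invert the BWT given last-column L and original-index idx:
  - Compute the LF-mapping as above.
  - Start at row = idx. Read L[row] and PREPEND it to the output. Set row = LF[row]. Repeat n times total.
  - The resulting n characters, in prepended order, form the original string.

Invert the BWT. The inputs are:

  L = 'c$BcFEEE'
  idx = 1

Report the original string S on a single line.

LF mapping: 6 0 1 7 5 2 3 4
Walk LF starting at row 1, prepending L[row]:
  step 1: row=1, L[1]='$', prepend. Next row=LF[1]=0
  step 2: row=0, L[0]='c', prepend. Next row=LF[0]=6
  step 3: row=6, L[6]='E', prepend. Next row=LF[6]=3
  step 4: row=3, L[3]='c', prepend. Next row=LF[3]=7
  step 5: row=7, L[7]='E', prepend. Next row=LF[7]=4
  step 6: row=4, L[4]='F', prepend. Next row=LF[4]=5
  step 7: row=5, L[5]='E', prepend. Next row=LF[5]=2
  step 8: row=2, L[2]='B', prepend. Next row=LF[2]=1
Reversed output: BEFEcEc$

Answer: BEFEcEc$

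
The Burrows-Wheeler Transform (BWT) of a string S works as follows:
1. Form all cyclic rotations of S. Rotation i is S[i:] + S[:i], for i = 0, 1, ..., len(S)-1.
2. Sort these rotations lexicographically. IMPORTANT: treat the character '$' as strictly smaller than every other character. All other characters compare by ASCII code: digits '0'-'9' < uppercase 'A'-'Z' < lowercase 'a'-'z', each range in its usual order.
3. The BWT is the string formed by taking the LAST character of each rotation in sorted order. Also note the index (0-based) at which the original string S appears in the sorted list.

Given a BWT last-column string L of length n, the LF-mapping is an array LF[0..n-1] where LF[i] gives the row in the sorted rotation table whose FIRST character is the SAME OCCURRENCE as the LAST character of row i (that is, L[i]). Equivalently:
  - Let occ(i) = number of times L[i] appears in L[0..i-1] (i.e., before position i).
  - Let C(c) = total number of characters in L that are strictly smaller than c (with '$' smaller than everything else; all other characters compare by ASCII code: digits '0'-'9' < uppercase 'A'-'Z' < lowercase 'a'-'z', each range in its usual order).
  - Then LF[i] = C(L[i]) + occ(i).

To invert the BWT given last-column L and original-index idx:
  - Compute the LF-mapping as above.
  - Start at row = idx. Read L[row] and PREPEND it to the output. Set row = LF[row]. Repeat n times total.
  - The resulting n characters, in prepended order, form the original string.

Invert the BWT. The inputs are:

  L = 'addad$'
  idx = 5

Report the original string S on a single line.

Answer: ddada$

Derivation:
LF mapping: 1 3 4 2 5 0
Walk LF starting at row 5, prepending L[row]:
  step 1: row=5, L[5]='$', prepend. Next row=LF[5]=0
  step 2: row=0, L[0]='a', prepend. Next row=LF[0]=1
  step 3: row=1, L[1]='d', prepend. Next row=LF[1]=3
  step 4: row=3, L[3]='a', prepend. Next row=LF[3]=2
  step 5: row=2, L[2]='d', prepend. Next row=LF[2]=4
  step 6: row=4, L[4]='d', prepend. Next row=LF[4]=5
Reversed output: ddada$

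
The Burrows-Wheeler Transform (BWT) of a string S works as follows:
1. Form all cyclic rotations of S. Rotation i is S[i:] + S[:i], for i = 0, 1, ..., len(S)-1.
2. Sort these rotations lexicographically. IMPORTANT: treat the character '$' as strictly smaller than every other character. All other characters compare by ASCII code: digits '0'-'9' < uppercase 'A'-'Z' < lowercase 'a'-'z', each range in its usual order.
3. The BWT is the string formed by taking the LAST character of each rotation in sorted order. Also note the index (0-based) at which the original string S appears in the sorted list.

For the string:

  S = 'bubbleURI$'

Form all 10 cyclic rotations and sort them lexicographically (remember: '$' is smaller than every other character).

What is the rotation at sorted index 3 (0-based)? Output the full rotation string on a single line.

All 10 rotations (rotation i = S[i:]+S[:i]):
  rot[0] = bubbleURI$
  rot[1] = ubbleURI$b
  rot[2] = bbleURI$bu
  rot[3] = bleURI$bub
  rot[4] = leURI$bubb
  rot[5] = eURI$bubbl
  rot[6] = URI$bubble
  rot[7] = RI$bubbleU
  rot[8] = I$bubbleUR
  rot[9] = $bubbleURI
Sorted (with $ < everything):
  sorted[0] = $bubbleURI
  sorted[1] = I$bubbleUR
  sorted[2] = RI$bubbleU
  sorted[3] = URI$bubble
  sorted[4] = bbleURI$bu
  sorted[5] = bleURI$bub
  sorted[6] = bubbleURI$
  sorted[7] = eURI$bubbl
  sorted[8] = leURI$bubb
  sorted[9] = ubbleURI$b
sorted[3] = URI$bubble

Answer: URI$bubble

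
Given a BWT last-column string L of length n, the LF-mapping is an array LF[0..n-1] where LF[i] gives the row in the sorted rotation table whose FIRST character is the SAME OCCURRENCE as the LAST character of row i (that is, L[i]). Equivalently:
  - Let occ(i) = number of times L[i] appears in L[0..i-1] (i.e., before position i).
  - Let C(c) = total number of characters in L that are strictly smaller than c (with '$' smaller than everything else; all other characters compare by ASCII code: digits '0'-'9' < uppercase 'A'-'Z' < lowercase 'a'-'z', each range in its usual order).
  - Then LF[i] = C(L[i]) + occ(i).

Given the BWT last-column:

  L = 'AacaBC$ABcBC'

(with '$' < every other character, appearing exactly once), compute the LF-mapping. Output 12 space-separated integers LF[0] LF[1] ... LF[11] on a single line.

Answer: 1 8 10 9 3 6 0 2 4 11 5 7

Derivation:
Char counts: '$':1, 'A':2, 'B':3, 'C':2, 'a':2, 'c':2
C (first-col start): C('$')=0, C('A')=1, C('B')=3, C('C')=6, C('a')=8, C('c')=10
L[0]='A': occ=0, LF[0]=C('A')+0=1+0=1
L[1]='a': occ=0, LF[1]=C('a')+0=8+0=8
L[2]='c': occ=0, LF[2]=C('c')+0=10+0=10
L[3]='a': occ=1, LF[3]=C('a')+1=8+1=9
L[4]='B': occ=0, LF[4]=C('B')+0=3+0=3
L[5]='C': occ=0, LF[5]=C('C')+0=6+0=6
L[6]='$': occ=0, LF[6]=C('$')+0=0+0=0
L[7]='A': occ=1, LF[7]=C('A')+1=1+1=2
L[8]='B': occ=1, LF[8]=C('B')+1=3+1=4
L[9]='c': occ=1, LF[9]=C('c')+1=10+1=11
L[10]='B': occ=2, LF[10]=C('B')+2=3+2=5
L[11]='C': occ=1, LF[11]=C('C')+1=6+1=7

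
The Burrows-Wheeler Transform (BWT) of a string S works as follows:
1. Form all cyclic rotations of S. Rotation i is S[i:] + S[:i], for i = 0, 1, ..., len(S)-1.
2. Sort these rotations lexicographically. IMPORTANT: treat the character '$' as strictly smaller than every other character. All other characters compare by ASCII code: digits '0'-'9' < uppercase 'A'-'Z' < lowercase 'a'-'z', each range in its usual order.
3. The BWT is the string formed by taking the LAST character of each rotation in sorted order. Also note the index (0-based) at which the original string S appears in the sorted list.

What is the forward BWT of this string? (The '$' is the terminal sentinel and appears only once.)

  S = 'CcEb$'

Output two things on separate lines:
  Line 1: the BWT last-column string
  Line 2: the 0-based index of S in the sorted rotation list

Answer: b$cEC
1

Derivation:
All 5 rotations (rotation i = S[i:]+S[:i]):
  rot[0] = CcEb$
  rot[1] = cEb$C
  rot[2] = Eb$Cc
  rot[3] = b$CcE
  rot[4] = $CcEb
Sorted (with $ < everything):
  sorted[0] = $CcEb  (last char: 'b')
  sorted[1] = CcEb$  (last char: '$')
  sorted[2] = Eb$Cc  (last char: 'c')
  sorted[3] = b$CcE  (last char: 'E')
  sorted[4] = cEb$C  (last char: 'C')
Last column: b$cEC
Original string S is at sorted index 1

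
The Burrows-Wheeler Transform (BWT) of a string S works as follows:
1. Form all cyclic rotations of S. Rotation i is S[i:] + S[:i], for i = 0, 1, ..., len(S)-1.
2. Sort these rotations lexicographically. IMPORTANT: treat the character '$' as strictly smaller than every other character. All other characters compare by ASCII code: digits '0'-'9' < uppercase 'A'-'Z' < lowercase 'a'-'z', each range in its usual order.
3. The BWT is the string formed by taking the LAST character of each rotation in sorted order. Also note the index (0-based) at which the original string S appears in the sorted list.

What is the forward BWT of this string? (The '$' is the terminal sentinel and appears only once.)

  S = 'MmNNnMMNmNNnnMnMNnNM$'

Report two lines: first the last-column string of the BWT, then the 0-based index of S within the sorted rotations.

All 21 rotations (rotation i = S[i:]+S[:i]):
  rot[0] = MmNNnMMNmNNnnMnMNnNM$
  rot[1] = mNNnMMNmNNnnMnMNnNM$M
  rot[2] = NNnMMNmNNnnMnMNnNM$Mm
  rot[3] = NnMMNmNNnnMnMNnNM$MmN
  rot[4] = nMMNmNNnnMnMNnNM$MmNN
  rot[5] = MMNmNNnnMnMNnNM$MmNNn
  rot[6] = MNmNNnnMnMNnNM$MmNNnM
  rot[7] = NmNNnnMnMNnNM$MmNNnMM
  rot[8] = mNNnnMnMNnNM$MmNNnMMN
  rot[9] = NNnnMnMNnNM$MmNNnMMNm
  rot[10] = NnnMnMNnNM$MmNNnMMNmN
  rot[11] = nnMnMNnNM$MmNNnMMNmNN
  rot[12] = nMnMNnNM$MmNNnMMNmNNn
  rot[13] = MnMNnNM$MmNNnMMNmNNnn
  rot[14] = nMNnNM$MmNNnMMNmNNnnM
  rot[15] = MNnNM$MmNNnMMNmNNnnMn
  rot[16] = NnNM$MmNNnMMNmNNnnMnM
  rot[17] = nNM$MmNNnMMNmNNnnMnMN
  rot[18] = NM$MmNNnMMNmNNnnMnMNn
  rot[19] = M$MmNNnMMNmNNnnMnMNnN
  rot[20] = $MmNNnMMNmNNnnMnMNnNM
Sorted (with $ < everything):
  sorted[0] = $MmNNnMMNmNNnnMnMNnNM  (last char: 'M')
  sorted[1] = M$MmNNnMMNmNNnnMnMNnN  (last char: 'N')
  sorted[2] = MMNmNNnnMnMNnNM$MmNNn  (last char: 'n')
  sorted[3] = MNmNNnnMnMNnNM$MmNNnM  (last char: 'M')
  sorted[4] = MNnNM$MmNNnMMNmNNnnMn  (last char: 'n')
  sorted[5] = MmNNnMMNmNNnnMnMNnNM$  (last char: '$')
  sorted[6] = MnMNnNM$MmNNnMMNmNNnn  (last char: 'n')
  sorted[7] = NM$MmNNnMMNmNNnnMnMNn  (last char: 'n')
  sorted[8] = NNnMMNmNNnnMnMNnNM$Mm  (last char: 'm')
  sorted[9] = NNnnMnMNnNM$MmNNnMMNm  (last char: 'm')
  sorted[10] = NmNNnnMnMNnNM$MmNNnMM  (last char: 'M')
  sorted[11] = NnMMNmNNnnMnMNnNM$MmN  (last char: 'N')
  sorted[12] = NnNM$MmNNnMMNmNNnnMnM  (last char: 'M')
  sorted[13] = NnnMnMNnNM$MmNNnMMNmN  (last char: 'N')
  sorted[14] = mNNnMMNmNNnnMnMNnNM$M  (last char: 'M')
  sorted[15] = mNNnnMnMNnNM$MmNNnMMN  (last char: 'N')
  sorted[16] = nMMNmNNnnMnMNnNM$MmNN  (last char: 'N')
  sorted[17] = nMNnNM$MmNNnMMNmNNnnM  (last char: 'M')
  sorted[18] = nMnMNnNM$MmNNnMMNmNNn  (last char: 'n')
  sorted[19] = nNM$MmNNnMMNmNNnnMnMN  (last char: 'N')
  sorted[20] = nnMnMNnNM$MmNNnMMNmNN  (last char: 'N')
Last column: MNnMn$nnmmMNMNMNNMnNN
Original string S is at sorted index 5

Answer: MNnMn$nnmmMNMNMNNMnNN
5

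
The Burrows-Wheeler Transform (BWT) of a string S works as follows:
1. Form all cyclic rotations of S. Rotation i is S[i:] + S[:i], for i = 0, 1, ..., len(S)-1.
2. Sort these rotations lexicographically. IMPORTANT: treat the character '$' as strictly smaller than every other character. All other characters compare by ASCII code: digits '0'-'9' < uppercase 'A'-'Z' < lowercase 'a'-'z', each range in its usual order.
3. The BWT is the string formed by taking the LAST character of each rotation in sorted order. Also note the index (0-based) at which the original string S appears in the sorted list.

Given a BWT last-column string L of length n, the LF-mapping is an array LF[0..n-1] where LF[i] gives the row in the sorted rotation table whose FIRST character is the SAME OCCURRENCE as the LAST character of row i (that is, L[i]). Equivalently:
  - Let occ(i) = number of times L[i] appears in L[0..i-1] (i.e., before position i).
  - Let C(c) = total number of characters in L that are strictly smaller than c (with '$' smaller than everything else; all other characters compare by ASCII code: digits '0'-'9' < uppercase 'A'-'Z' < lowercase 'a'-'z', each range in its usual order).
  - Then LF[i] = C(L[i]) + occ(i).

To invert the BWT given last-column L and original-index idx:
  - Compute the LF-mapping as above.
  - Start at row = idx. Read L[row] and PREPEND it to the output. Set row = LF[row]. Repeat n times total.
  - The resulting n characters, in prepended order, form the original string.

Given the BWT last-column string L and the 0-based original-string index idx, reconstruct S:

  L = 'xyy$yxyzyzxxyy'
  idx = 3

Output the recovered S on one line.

Answer: xyzyxyzyyyxyx$

Derivation:
LF mapping: 1 5 6 0 7 2 8 12 9 13 3 4 10 11
Walk LF starting at row 3, prepending L[row]:
  step 1: row=3, L[3]='$', prepend. Next row=LF[3]=0
  step 2: row=0, L[0]='x', prepend. Next row=LF[0]=1
  step 3: row=1, L[1]='y', prepend. Next row=LF[1]=5
  step 4: row=5, L[5]='x', prepend. Next row=LF[5]=2
  step 5: row=2, L[2]='y', prepend. Next row=LF[2]=6
  step 6: row=6, L[6]='y', prepend. Next row=LF[6]=8
  step 7: row=8, L[8]='y', prepend. Next row=LF[8]=9
  step 8: row=9, L[9]='z', prepend. Next row=LF[9]=13
  step 9: row=13, L[13]='y', prepend. Next row=LF[13]=11
  step 10: row=11, L[11]='x', prepend. Next row=LF[11]=4
  step 11: row=4, L[4]='y', prepend. Next row=LF[4]=7
  step 12: row=7, L[7]='z', prepend. Next row=LF[7]=12
  step 13: row=12, L[12]='y', prepend. Next row=LF[12]=10
  step 14: row=10, L[10]='x', prepend. Next row=LF[10]=3
Reversed output: xyzyxyzyyyxyx$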